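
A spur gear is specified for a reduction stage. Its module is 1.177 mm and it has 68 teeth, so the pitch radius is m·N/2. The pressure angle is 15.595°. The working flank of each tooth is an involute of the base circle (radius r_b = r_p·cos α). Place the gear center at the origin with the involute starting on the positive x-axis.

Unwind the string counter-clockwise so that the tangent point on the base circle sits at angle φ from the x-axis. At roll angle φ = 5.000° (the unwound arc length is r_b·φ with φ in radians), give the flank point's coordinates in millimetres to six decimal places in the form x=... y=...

x=38.691267 y=0.008532

pitch radius r_p = m·N/2 = 1.177·68/2 = 40.018000
base radius r_b = r_p·cos α = 40.018000·cos 15.595° = 38.544779
roll angle φ = 5.000° = 0.08726646 rad
x = r_b·(cos φ + φ·sin φ) = 38.544779·(0.99619470 + 0.08726646·0.08715574) = 38.691267
y = r_b·(sin φ − φ·cos φ) = 38.544779·(0.08715574 − 0.08726646·0.99619470) = 0.008532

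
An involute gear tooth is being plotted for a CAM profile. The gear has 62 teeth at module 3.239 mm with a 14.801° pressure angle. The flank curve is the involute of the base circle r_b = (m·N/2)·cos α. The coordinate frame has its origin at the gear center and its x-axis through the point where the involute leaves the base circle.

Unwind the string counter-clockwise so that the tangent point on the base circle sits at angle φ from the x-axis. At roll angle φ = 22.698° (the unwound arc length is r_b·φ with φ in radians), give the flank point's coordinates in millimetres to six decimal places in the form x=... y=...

pitch radius r_p = m·N/2 = 3.239·62/2 = 100.409000
base radius r_b = r_p·cos α = 100.409000·cos 14.801° = 97.077322
roll angle φ = 22.698° = 0.39615483 rad
x = r_b·(cos φ + φ·sin φ) = 97.077322·(0.92255156 + 0.39615483·0.38587384) = 104.398636
y = r_b·(sin φ − φ·cos φ) = 97.077322·(0.38587384 − 0.39615483·0.92255156) = 1.980434

x=104.398636 y=1.980434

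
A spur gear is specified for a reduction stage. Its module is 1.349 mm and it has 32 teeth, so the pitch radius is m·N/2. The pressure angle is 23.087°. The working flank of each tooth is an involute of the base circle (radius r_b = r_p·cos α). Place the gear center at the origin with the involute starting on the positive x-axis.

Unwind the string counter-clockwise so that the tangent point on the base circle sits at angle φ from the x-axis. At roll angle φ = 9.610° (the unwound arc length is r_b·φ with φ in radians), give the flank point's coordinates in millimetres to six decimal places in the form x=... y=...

pitch radius r_p = m·N/2 = 1.349·32/2 = 21.584000
base radius r_b = r_p·cos α = 21.584000·cos 23.087° = 19.855348
roll angle φ = 9.610° = 0.16772614 rad
x = r_b·(cos φ + φ·sin φ) = 19.855348·(0.98596692 + 0.16772614·0.16694083) = 20.132673
y = r_b·(sin φ − φ·cos φ) = 19.855348·(0.16694083 − 0.16772614·0.98596692) = 0.031141

x=20.132673 y=0.031141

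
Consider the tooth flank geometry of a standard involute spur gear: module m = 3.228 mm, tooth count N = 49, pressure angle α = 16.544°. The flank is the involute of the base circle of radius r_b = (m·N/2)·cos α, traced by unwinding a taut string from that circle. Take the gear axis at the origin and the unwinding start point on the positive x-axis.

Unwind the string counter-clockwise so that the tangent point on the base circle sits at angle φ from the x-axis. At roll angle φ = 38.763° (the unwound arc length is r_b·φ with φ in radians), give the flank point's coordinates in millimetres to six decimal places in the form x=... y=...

x=91.226459 y=7.472928

pitch radius r_p = m·N/2 = 3.228·49/2 = 79.086000
base radius r_b = r_p·cos α = 79.086000·cos 16.544° = 75.811946
roll angle φ = 38.763° = 0.67654198 rad
x = r_b·(cos φ + φ·sin φ) = 75.811946·(0.77974245 + 0.67654198·0.62610041) = 91.226459
y = r_b·(sin φ − φ·cos φ) = 75.811946·(0.62610041 − 0.67654198·0.77974245) = 7.472928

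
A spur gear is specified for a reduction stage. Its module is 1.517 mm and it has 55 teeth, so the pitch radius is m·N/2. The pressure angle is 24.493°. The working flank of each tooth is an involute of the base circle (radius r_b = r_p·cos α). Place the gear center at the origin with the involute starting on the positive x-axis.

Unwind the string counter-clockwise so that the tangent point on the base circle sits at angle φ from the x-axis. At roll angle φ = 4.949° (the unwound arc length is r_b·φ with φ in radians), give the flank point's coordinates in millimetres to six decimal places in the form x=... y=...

pitch radius r_p = m·N/2 = 1.517·55/2 = 41.717500
base radius r_b = r_p·cos α = 41.717500·cos 24.493° = 37.963423
roll angle φ = 4.949° = 0.08637634 rad
x = r_b·(cos φ + φ·sin φ) = 37.963423·(0.99627188 + 0.08637634·0.08626898) = 38.104779
y = r_b·(sin φ − φ·cos φ) = 37.963423·(0.08626898 − 0.08637634·0.99627188) = 0.008149

x=38.104779 y=0.008149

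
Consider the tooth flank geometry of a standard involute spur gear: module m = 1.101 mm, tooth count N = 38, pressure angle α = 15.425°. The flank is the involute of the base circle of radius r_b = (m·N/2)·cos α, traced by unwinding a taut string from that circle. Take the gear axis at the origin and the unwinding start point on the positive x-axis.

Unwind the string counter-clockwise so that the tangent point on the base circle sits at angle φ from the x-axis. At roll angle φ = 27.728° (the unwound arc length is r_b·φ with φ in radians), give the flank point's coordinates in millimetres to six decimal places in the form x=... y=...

x=22.390418 y=0.744166

pitch radius r_p = m·N/2 = 1.101·38/2 = 20.919000
base radius r_b = r_p·cos α = 20.919000·cos 15.425° = 20.165486
roll angle φ = 27.728° = 0.48394489 rad
x = r_b·(cos φ + φ·sin φ) = 20.165486·(0.88516636 + 0.48394489·0.46527468) = 22.390418
y = r_b·(sin φ − φ·cos φ) = 20.165486·(0.46527468 − 0.48394489·0.88516636) = 0.744166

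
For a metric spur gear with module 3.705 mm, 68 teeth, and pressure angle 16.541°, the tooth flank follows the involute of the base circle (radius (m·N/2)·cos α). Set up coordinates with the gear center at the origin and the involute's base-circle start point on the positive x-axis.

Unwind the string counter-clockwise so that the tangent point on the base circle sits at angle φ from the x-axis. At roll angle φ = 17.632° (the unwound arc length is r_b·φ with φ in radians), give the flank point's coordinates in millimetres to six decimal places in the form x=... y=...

pitch radius r_p = m·N/2 = 3.705·68/2 = 125.970000
base radius r_b = r_p·cos α = 125.970000·cos 16.541° = 120.756889
roll angle φ = 17.632° = 0.30773645 rad
x = r_b·(cos φ + φ·sin φ) = 120.756889·(0.95302164 + 0.30773645·0.30290221) = 126.340168
y = r_b·(sin φ − φ·cos φ) = 120.756889·(0.30290221 − 0.30773645·0.95302164) = 1.162008

x=126.340168 y=1.162008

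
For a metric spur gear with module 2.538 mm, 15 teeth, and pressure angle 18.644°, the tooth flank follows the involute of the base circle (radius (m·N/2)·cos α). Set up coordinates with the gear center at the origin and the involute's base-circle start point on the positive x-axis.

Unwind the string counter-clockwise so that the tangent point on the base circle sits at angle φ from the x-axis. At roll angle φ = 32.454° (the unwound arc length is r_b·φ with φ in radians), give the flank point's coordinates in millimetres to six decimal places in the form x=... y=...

pitch radius r_p = m·N/2 = 2.538·15/2 = 19.035000
base radius r_b = r_p·cos α = 19.035000·cos 18.644° = 18.036104
roll angle φ = 32.454° = 0.56642916 rad
x = r_b·(cos φ + φ·sin φ) = 18.036104·(0.84382255 + 0.56642916·0.53662232) = 20.701499
y = r_b·(sin φ − φ·cos φ) = 18.036104·(0.53662232 − 0.56642916·0.84382255) = 1.057937

x=20.701499 y=1.057937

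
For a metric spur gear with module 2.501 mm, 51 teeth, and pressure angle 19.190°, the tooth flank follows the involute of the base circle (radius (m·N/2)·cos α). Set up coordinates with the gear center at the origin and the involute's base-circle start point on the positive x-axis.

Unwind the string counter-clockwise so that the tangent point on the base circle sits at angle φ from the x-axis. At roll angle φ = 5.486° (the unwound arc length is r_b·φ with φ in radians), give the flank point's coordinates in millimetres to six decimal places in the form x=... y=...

pitch radius r_p = m·N/2 = 2.501·51/2 = 63.775500
base radius r_b = r_p·cos α = 63.775500·cos 19.190° = 60.231735
roll angle φ = 5.486° = 0.09574876 rad
x = r_b·(cos φ + φ·sin φ) = 60.231735·(0.99541959 + 0.09574876·0.09560253) = 60.507199
y = r_b·(sin φ − φ·cos φ) = 60.231735·(0.09560253 − 0.09574876·0.99541959) = 0.017608

x=60.507199 y=0.017608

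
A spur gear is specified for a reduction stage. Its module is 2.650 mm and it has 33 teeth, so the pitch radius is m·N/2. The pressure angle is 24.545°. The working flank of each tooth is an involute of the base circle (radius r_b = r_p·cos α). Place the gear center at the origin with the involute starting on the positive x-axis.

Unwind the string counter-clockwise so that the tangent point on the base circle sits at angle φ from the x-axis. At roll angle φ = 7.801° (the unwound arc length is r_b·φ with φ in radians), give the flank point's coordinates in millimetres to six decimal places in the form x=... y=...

x=40.140753 y=0.033401

pitch radius r_p = m·N/2 = 2.650·33/2 = 43.725000
base radius r_b = r_p·cos α = 43.725000·cos 24.545° = 39.773803
roll angle φ = 7.801° = 0.13615313 rad
x = r_b·(cos φ + φ·sin φ) = 39.773803·(0.99074547 + 0.13615313·0.13573286) = 40.140753
y = r_b·(sin φ − φ·cos φ) = 39.773803·(0.13573286 − 0.13615313·0.99074547) = 0.033401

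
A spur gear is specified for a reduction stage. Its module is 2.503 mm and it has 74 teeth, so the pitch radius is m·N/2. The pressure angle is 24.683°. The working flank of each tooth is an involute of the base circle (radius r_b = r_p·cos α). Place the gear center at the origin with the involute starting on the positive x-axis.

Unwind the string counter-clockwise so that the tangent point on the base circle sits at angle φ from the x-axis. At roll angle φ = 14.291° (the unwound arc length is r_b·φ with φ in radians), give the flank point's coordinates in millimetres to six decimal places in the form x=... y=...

pitch radius r_p = m·N/2 = 2.503·74/2 = 92.611000
base radius r_b = r_p·cos α = 92.611000·cos 24.683° = 84.149329
roll angle φ = 14.291° = 0.24942500 rad
x = r_b·(cos φ + φ·sin φ) = 84.149329·(0.96905452 + 0.24942500·0.24684680) = 86.726342
y = r_b·(sin φ − φ·cos φ) = 84.149329·(0.24684680 − 0.24942500·0.96905452) = 0.432559

x=86.726342 y=0.432559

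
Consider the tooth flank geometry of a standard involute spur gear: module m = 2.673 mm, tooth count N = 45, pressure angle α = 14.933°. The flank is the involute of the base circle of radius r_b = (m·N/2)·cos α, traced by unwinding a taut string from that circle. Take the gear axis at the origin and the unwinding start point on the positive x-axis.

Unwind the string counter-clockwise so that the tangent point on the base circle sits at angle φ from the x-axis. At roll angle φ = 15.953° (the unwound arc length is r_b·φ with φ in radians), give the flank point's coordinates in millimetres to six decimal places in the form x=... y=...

x=60.320417 y=0.414886

pitch radius r_p = m·N/2 = 2.673·45/2 = 60.142500
base radius r_b = r_p·cos α = 60.142500·cos 14.933° = 58.111357
roll angle φ = 15.953° = 0.27843238 rad
x = r_b·(cos φ + φ·sin φ) = 58.111357·(0.96148748 + 0.27843238·0.27484874) = 60.320417
y = r_b·(sin φ − φ·cos φ) = 58.111357·(0.27484874 − 0.27843238·0.96148748) = 0.414886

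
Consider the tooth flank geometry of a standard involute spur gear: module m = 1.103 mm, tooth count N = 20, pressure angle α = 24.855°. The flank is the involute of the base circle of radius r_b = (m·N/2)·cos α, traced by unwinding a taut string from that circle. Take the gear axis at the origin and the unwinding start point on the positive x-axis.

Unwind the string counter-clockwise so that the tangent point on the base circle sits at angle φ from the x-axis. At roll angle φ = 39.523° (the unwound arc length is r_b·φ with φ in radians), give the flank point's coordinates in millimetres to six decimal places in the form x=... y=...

pitch radius r_p = m·N/2 = 1.103·20/2 = 11.030000
base radius r_b = r_p·cos α = 11.030000·cos 24.855° = 10.008340
roll angle φ = 39.523° = 0.68980648 rad
x = r_b·(cos φ + φ·sin φ) = 10.008340·(0.77136918 + 0.68980648·0.63638792) = 12.113631
y = r_b·(sin φ − φ·cos φ) = 10.008340·(0.63638792 − 0.68980648·0.77136918) = 1.043794

x=12.113631 y=1.043794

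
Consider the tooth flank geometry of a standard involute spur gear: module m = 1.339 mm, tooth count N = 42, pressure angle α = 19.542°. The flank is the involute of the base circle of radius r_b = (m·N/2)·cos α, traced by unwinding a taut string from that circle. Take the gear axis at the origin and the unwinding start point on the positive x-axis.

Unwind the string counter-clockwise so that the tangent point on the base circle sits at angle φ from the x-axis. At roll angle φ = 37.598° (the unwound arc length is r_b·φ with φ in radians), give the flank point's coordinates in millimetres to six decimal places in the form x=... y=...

pitch radius r_p = m·N/2 = 1.339·42/2 = 28.119000
base radius r_b = r_p·cos α = 28.119000·cos 19.542° = 26.499248
roll angle φ = 37.598° = 0.65620889 rad
x = r_b·(cos φ + φ·sin φ) = 26.499248·(0.79231094 + 0.65620889·0.61011751) = 31.605004
y = r_b·(sin φ − φ·cos φ) = 26.499248·(0.61011751 − 0.65620889·0.79231094) = 2.390127

x=31.605004 y=2.390127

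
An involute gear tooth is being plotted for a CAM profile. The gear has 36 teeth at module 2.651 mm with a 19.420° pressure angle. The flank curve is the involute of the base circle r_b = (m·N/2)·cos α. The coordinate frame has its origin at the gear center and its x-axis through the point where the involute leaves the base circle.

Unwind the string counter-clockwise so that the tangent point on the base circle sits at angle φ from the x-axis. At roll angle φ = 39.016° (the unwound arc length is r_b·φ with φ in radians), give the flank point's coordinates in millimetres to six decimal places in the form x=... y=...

pitch radius r_p = m·N/2 = 2.651·36/2 = 47.718000
base radius r_b = r_p·cos α = 47.718000·cos 19.420° = 45.003163
roll angle φ = 39.016° = 0.68095766 rad
x = r_b·(cos φ + φ·sin φ) = 45.003163·(0.77697019 + 0.68095766·0.62953739) = 54.258446
y = r_b·(sin φ − φ·cos φ) = 45.003163·(0.62953739 − 0.68095766·0.77697019) = 4.520729

x=54.258446 y=4.520729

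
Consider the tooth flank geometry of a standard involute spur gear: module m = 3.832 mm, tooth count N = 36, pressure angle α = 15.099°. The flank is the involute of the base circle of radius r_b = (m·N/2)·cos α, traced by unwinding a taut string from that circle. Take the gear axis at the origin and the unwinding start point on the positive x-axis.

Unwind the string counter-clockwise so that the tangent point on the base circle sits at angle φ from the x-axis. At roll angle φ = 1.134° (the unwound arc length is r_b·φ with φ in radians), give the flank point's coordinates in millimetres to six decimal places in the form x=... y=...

x=66.607796 y=0.000172

pitch radius r_p = m·N/2 = 3.832·36/2 = 68.976000
base radius r_b = r_p·cos α = 68.976000·cos 15.099° = 66.594754
roll angle φ = 1.134° = 0.01979203 rad
x = r_b·(cos φ + φ·sin φ) = 66.594754·(0.99980414 + 0.01979203·0.01979074) = 66.607796
y = r_b·(sin φ − φ·cos φ) = 66.594754·(0.01979074 − 0.01979203·0.99980414) = 0.000172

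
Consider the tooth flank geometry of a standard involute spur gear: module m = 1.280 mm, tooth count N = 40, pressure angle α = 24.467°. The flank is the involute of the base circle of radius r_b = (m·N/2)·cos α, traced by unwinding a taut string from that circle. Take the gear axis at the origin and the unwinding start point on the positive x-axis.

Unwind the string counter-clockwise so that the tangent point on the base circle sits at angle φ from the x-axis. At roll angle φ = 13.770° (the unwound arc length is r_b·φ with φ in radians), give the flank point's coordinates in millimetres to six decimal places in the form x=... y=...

pitch radius r_p = m·N/2 = 1.280·40/2 = 25.600000
base radius r_b = r_p·cos α = 25.600000·cos 24.467° = 23.301119
roll angle φ = 13.770° = 0.24033184 rad
x = r_b·(cos φ + φ·sin φ) = 23.301119·(0.97125904 + 0.24033184·0.23802494) = 23.964363
y = r_b·(sin φ − φ·cos φ) = 23.301119·(0.23802494 − 0.24033184·0.97125904) = 0.107196

x=23.964363 y=0.107196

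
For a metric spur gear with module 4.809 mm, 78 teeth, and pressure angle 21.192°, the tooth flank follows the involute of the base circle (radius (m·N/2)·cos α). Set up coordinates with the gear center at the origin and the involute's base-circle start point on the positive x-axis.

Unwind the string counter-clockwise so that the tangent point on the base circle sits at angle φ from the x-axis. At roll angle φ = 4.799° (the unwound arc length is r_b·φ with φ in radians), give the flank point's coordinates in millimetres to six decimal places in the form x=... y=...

x=175.480043 y=0.034227

pitch radius r_p = m·N/2 = 4.809·78/2 = 187.551000
base radius r_b = r_p·cos α = 187.551000·cos 21.192° = 174.867729
roll angle φ = 4.799° = 0.08375835 rad
x = r_b·(cos φ + φ·sin φ) = 174.867729·(0.99649432 + 0.08375835·0.08366045) = 175.480043
y = r_b·(sin φ − φ·cos φ) = 174.867729·(0.08366045 − 0.08375835·0.99649432) = 0.034227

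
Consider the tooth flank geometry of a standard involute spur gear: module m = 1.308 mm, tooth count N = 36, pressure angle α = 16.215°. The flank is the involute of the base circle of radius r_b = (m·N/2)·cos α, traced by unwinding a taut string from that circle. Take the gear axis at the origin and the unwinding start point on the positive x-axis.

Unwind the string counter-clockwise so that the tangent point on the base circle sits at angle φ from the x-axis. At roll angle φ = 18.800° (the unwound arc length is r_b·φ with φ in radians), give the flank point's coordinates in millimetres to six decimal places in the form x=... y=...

x=23.791876 y=0.263362

pitch radius r_p = m·N/2 = 1.308·36/2 = 23.544000
base radius r_b = r_p·cos α = 23.544000·cos 16.215° = 22.607434
roll angle φ = 18.800° = 0.32812190 rad
x = r_b·(cos φ + φ·sin φ) = 22.607434·(0.94664926 + 0.32812190·0.32226570) = 23.791876
y = r_b·(sin φ − φ·cos φ) = 22.607434·(0.32226570 − 0.32812190·0.94664926) = 0.263362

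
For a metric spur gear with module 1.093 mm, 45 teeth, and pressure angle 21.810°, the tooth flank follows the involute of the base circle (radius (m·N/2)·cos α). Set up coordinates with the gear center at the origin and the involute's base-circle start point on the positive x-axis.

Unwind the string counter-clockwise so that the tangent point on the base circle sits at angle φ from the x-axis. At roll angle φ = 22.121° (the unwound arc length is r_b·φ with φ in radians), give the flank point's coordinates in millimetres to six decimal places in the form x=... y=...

pitch radius r_p = m·N/2 = 1.093·45/2 = 24.592500
base radius r_b = r_p·cos α = 24.592500·cos 21.810° = 22.832193
roll angle φ = 22.121° = 0.38608428 rad
x = r_b·(cos φ + φ·sin φ) = 22.832193·(0.92639068 + 0.38608428·0.37656383) = 24.470998
y = r_b·(sin φ − φ·cos φ) = 22.832193·(0.37656383 − 0.38608428·0.92639068) = 0.431504

x=24.470998 y=0.431504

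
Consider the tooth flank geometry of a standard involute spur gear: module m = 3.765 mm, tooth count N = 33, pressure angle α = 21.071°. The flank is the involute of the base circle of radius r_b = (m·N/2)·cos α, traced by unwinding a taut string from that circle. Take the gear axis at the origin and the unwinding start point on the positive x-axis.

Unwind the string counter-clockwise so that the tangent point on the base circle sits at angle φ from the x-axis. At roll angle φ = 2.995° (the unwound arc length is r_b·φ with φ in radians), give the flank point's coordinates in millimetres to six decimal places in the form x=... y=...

pitch radius r_p = m·N/2 = 3.765·33/2 = 62.122500
base radius r_b = r_p·cos α = 62.122500·cos 21.071° = 57.968718
roll angle φ = 2.995° = 0.05227261 rad
x = r_b·(cos φ + φ·sin φ) = 57.968718·(0.99863410 + 0.05227261·0.05224881) = 58.047861
y = r_b·(sin φ − φ·cos φ) = 57.968718·(0.05224881 − 0.05227261·0.99863410) = 0.002759

x=58.047861 y=0.002759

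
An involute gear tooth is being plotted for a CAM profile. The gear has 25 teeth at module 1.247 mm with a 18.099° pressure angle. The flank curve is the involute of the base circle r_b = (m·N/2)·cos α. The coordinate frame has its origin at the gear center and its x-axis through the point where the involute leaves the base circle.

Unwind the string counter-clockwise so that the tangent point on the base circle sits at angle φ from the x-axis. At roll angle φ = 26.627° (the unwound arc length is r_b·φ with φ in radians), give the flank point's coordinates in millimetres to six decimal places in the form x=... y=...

pitch radius r_p = m·N/2 = 1.247·25/2 = 15.587500
base radius r_b = r_p·cos α = 15.587500·cos 18.099° = 14.816248
roll angle φ = 26.627° = 0.46472882 rad
x = r_b·(cos φ + φ·sin φ) = 14.816248·(0.89394314 + 0.46472882·0.44818040) = 16.330847
y = r_b·(sin φ − φ·cos φ) = 14.816248·(0.44818040 − 0.46472882·0.89394314) = 0.485073

x=16.330847 y=0.485073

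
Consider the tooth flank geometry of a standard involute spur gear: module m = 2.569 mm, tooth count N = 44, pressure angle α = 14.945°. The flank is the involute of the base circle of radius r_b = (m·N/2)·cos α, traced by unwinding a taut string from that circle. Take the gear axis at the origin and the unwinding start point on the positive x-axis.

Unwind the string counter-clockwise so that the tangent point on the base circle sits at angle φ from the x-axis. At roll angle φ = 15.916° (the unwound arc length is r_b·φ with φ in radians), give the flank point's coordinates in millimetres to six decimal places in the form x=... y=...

x=56.672597 y=0.387168

pitch radius r_p = m·N/2 = 2.569·44/2 = 56.518000
base radius r_b = r_p·cos α = 56.518000·cos 14.945° = 54.606213
roll angle φ = 15.916° = 0.27778660 rad
x = r_b·(cos φ + φ·sin φ) = 54.606213·(0.96166477 + 0.27778660·0.27422778) = 56.672597
y = r_b·(sin φ − φ·cos φ) = 54.606213·(0.27422778 − 0.27778660·0.96166477) = 0.387168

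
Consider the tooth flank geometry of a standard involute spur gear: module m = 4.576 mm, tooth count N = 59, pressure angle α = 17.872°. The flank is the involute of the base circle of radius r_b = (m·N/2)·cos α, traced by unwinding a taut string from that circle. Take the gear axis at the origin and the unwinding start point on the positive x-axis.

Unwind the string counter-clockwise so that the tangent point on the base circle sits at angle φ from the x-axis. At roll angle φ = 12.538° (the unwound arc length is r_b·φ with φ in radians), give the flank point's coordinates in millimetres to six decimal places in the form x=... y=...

x=131.517329 y=0.446625

pitch radius r_p = m·N/2 = 4.576·59/2 = 134.992000
base radius r_b = r_p·cos α = 134.992000·cos 17.872° = 128.477893
roll angle φ = 12.538° = 0.21882938 rad
x = r_b·(cos φ + φ·sin φ) = 128.477893·(0.97615224 + 0.21882938·0.21708707) = 131.517329
y = r_b·(sin φ − φ·cos φ) = 128.477893·(0.21708707 − 0.21882938·0.97615224) = 0.446625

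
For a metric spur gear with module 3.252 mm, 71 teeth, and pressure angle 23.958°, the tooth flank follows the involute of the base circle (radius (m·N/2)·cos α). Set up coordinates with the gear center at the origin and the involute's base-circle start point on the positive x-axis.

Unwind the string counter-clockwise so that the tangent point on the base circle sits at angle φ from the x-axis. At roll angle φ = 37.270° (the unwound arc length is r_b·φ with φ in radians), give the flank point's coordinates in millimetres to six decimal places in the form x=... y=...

x=125.513415 y=9.275790

pitch radius r_p = m·N/2 = 3.252·71/2 = 115.446000
base radius r_b = r_p·cos α = 115.446000·cos 23.958° = 105.499561
roll angle φ = 37.270° = 0.65048421 rad
x = r_b·(cos φ + φ·sin φ) = 105.499561·(0.79579067 + 0.65048421·0.60557181) = 125.513415
y = r_b·(sin φ − φ·cos φ) = 105.499561·(0.60557181 − 0.65048421·0.79579067) = 9.275790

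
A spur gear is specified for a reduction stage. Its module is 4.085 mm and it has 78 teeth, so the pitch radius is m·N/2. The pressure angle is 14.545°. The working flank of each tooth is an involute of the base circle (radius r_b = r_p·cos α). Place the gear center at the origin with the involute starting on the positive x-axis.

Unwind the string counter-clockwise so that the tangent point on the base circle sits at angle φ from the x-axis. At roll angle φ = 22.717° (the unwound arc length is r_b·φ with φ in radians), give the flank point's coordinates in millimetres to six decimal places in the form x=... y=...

x=165.857799 y=3.153778

pitch radius r_p = m·N/2 = 4.085·78/2 = 159.315000
base radius r_b = r_p·cos α = 159.315000·cos 14.545° = 154.209065
roll angle φ = 22.717° = 0.39648645 rad
x = r_b·(cos φ + φ·sin φ) = 154.209065·(0.92242355 + 0.39648645·0.38617975) = 165.857799
y = r_b·(sin φ − φ·cos φ) = 154.209065·(0.38617975 − 0.39648645·0.92242355) = 3.153778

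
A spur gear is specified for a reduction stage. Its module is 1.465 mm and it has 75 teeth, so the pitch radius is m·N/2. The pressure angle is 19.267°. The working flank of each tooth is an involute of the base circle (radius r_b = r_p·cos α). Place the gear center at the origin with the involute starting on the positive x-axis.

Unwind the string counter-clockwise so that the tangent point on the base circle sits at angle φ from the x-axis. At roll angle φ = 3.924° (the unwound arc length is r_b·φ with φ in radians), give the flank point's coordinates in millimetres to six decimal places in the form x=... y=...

pitch radius r_p = m·N/2 = 1.465·75/2 = 54.937500
base radius r_b = r_p·cos α = 54.937500·cos 19.267° = 51.860514
roll angle φ = 3.924° = 0.06848672 rad
x = r_b·(cos φ + φ·sin φ) = 51.860514·(0.99765570 + 0.06848672·0.06843319) = 51.981996
y = r_b·(sin φ − φ·cos φ) = 51.860514·(0.06843319 − 0.06848672·0.99765570) = 0.005550

x=51.981996 y=0.005550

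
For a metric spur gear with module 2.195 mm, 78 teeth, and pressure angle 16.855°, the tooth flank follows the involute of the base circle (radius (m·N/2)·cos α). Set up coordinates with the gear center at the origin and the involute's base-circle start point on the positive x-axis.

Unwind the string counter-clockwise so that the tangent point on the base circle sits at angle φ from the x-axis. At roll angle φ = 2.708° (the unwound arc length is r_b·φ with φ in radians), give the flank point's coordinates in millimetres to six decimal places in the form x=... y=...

x=82.019002 y=0.002883

pitch radius r_p = m·N/2 = 2.195·78/2 = 85.605000
base radius r_b = r_p·cos α = 85.605000·cos 16.855° = 81.927547
roll angle φ = 2.708° = 0.04726352 rad
x = r_b·(cos φ + φ·sin φ) = 81.927547·(0.99888329 + 0.04726352·0.04724592) = 82.019002
y = r_b·(sin φ − φ·cos φ) = 81.927547·(0.04724592 − 0.04726352·0.99888329) = 0.002883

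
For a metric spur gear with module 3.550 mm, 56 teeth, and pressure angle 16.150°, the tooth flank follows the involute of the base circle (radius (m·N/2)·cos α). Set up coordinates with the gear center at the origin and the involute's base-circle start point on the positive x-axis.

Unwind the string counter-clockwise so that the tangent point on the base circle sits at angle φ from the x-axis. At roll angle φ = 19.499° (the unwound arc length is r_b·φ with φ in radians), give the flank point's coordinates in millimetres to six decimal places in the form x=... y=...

x=100.847333 y=1.239966

pitch radius r_p = m·N/2 = 3.550·56/2 = 99.400000
base radius r_b = r_p·cos α = 99.400000·cos 16.150° = 95.477356
roll angle φ = 19.499° = 0.34032175 rad
x = r_b·(cos φ + φ·sin φ) = 95.477356·(0.94264732 + 0.34032175·0.33379041) = 100.847333
y = r_b·(sin φ − φ·cos φ) = 95.477356·(0.33379041 − 0.34032175·0.94264732) = 1.239966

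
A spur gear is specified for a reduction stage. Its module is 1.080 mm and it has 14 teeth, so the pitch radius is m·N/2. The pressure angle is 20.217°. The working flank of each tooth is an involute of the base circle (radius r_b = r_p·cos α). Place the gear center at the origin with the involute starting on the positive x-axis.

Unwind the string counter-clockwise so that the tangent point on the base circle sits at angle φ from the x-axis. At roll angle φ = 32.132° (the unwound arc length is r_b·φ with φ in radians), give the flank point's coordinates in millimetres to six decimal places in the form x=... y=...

x=8.123630 y=0.404118

pitch radius r_p = m·N/2 = 1.080·14/2 = 7.560000
base radius r_b = r_p·cos α = 7.560000·cos 20.217° = 7.094232
roll angle φ = 32.132° = 0.56080920 rad
x = r_b·(cos φ + φ·sin φ) = 7.094232·(0.84682500 + 0.56080920·0.53187162) = 8.123630
y = r_b·(sin φ − φ·cos φ) = 7.094232·(0.53187162 − 0.56080920·0.84682500) = 0.404118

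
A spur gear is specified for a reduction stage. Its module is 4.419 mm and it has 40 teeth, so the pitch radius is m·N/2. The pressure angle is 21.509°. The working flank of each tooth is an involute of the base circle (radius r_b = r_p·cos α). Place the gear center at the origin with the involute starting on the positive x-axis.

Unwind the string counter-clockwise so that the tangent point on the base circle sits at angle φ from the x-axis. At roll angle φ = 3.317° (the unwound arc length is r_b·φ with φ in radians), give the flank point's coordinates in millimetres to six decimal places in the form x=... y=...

pitch radius r_p = m·N/2 = 4.419·40/2 = 88.380000
base radius r_b = r_p·cos α = 88.380000·cos 21.509° = 82.225216
roll angle φ = 3.317° = 0.05789257 rad
x = r_b·(cos φ + φ·sin φ) = 82.225216·(0.99832469 + 0.05789257·0.05786024) = 82.362891
y = r_b·(sin φ − φ·cos φ) = 82.225216·(0.05786024 − 0.05789257·0.99832469) = 0.005316

x=82.362891 y=0.005316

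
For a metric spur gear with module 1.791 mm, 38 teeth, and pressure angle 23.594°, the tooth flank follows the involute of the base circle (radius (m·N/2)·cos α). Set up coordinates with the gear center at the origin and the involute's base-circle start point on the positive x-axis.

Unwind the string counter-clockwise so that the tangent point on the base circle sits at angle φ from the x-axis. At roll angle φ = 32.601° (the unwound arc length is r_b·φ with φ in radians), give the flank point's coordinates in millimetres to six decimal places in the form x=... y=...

x=35.831084 y=1.853591

pitch radius r_p = m·N/2 = 1.791·38/2 = 34.029000
base radius r_b = r_p·cos α = 34.029000·cos 23.594° = 31.184334
roll angle φ = 32.601° = 0.56899479 rad
x = r_b·(cos φ + φ·sin φ) = 31.184334·(0.84244299 + 0.56899479·0.53878549) = 35.831084
y = r_b·(sin φ − φ·cos φ) = 31.184334·(0.53878549 − 0.56899479·0.84244299) = 1.853591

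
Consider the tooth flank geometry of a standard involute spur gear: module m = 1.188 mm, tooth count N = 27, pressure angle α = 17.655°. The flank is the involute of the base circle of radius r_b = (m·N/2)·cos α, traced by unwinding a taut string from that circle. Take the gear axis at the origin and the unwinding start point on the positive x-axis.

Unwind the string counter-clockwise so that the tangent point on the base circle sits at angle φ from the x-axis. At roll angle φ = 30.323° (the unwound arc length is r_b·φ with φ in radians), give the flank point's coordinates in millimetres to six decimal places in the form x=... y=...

x=17.275319 y=0.734195

pitch radius r_p = m·N/2 = 1.188·27/2 = 16.038000
base radius r_b = r_p·cos α = 16.038000·cos 17.655° = 15.282610
roll angle φ = 30.323° = 0.52923619 rad
x = r_b·(cos φ + φ·sin φ) = 15.282610·(0.86319295 + 0.52923619·0.50487417) = 17.275319
y = r_b·(sin φ − φ·cos φ) = 15.282610·(0.50487417 − 0.52923619·0.86319295) = 0.734195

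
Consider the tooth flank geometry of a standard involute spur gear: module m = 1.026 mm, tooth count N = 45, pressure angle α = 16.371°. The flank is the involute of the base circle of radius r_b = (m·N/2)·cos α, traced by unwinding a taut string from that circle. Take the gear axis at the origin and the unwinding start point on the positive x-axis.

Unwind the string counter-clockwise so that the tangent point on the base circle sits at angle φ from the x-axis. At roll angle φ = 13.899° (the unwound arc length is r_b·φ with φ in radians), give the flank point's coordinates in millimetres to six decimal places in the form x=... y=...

x=22.791202 y=0.104775

pitch radius r_p = m·N/2 = 1.026·45/2 = 23.085000
base radius r_b = r_p·cos α = 23.085000·cos 16.371° = 22.149059
roll angle φ = 13.899° = 0.24258331 rad
x = r_b·(cos φ + φ·sin φ) = 22.149059·(0.97072067 + 0.24258331·0.24021110) = 22.791202
y = r_b·(sin φ − φ·cos φ) = 22.149059·(0.24021110 − 0.24258331·0.97072067) = 0.104775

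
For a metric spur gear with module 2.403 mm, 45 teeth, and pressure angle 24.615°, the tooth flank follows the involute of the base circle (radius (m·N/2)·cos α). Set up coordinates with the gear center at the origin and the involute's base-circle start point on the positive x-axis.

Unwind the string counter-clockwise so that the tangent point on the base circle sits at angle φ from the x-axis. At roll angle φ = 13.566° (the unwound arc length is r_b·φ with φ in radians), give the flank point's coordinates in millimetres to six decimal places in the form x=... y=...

x=50.512789 y=0.216267

pitch radius r_p = m·N/2 = 2.403·45/2 = 54.067500
base radius r_b = r_p·cos α = 54.067500·cos 24.615° = 49.154229
roll angle φ = 13.566° = 0.23677137 rad
x = r_b·(cos φ + φ·sin φ) = 49.154229·(0.97210037 + 0.23677137·0.23456530) = 50.512789
y = r_b·(sin φ − φ·cos φ) = 49.154229·(0.23456530 − 0.23677137·0.97210037) = 0.216267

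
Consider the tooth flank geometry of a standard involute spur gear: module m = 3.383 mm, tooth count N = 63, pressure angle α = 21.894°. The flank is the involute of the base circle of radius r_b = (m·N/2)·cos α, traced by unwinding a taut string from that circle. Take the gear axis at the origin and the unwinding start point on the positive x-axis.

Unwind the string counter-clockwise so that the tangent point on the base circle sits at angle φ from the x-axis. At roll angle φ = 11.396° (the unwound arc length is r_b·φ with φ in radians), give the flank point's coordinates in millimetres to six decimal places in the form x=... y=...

pitch radius r_p = m·N/2 = 3.383·63/2 = 106.564500
base radius r_b = r_p·cos α = 106.564500·cos 21.894° = 98.878568
roll angle φ = 11.396° = 0.19889772 rad
x = r_b·(cos φ + φ·sin φ) = 98.878568·(0.98028497 + 0.19889772·0.19758890) = 100.815100
y = r_b·(sin φ − φ·cos φ) = 98.878568·(0.19758890 − 0.19889772·0.98028497) = 0.258316

x=100.815100 y=0.258316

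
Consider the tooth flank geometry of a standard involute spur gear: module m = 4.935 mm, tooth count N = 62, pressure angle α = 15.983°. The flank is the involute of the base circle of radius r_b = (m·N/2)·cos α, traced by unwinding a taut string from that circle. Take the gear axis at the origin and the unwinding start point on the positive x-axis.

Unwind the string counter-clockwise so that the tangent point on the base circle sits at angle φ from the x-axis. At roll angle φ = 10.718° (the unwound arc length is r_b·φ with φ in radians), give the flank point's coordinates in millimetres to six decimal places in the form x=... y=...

pitch radius r_p = m·N/2 = 4.935·62/2 = 152.985000
base radius r_b = r_p·cos α = 152.985000·cos 15.983° = 147.071126
roll angle φ = 10.718° = 0.18706439 rad
x = r_b·(cos φ + φ·sin φ) = 147.071126·(0.98255442 + 0.18706439·0.18597530) = 149.621894
y = r_b·(sin φ − φ·cos φ) = 147.071126·(0.18597530 − 0.18706439·0.98255442) = 0.319786

x=149.621894 y=0.319786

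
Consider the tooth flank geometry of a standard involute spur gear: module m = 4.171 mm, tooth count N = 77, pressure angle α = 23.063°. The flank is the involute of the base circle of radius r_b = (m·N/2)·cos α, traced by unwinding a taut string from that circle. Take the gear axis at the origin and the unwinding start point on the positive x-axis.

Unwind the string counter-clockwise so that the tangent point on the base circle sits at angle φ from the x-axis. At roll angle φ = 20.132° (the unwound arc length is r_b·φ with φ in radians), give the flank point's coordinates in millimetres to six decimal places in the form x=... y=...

pitch radius r_p = m·N/2 = 4.171·77/2 = 160.583500
base radius r_b = r_p·cos α = 160.583500·cos 23.063° = 147.748810
roll angle φ = 20.132° = 0.35136969 rad
x = r_b·(cos φ + φ·sin φ) = 147.748810·(0.93890217 + 0.35136969·0.34418413) = 156.589809
y = r_b·(sin φ − φ·cos φ) = 147.748810·(0.34418413 − 0.35136969·0.93890217) = 2.110203

x=156.589809 y=2.110203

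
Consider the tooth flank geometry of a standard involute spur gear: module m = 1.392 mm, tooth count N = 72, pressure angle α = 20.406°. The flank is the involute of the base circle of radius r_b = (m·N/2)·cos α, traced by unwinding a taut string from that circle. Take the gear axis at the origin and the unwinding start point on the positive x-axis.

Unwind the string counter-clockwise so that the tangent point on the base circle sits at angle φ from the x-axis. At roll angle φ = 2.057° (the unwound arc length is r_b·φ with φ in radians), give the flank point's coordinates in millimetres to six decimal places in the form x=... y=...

x=46.997504 y=0.000724

pitch radius r_p = m·N/2 = 1.392·72/2 = 50.112000
base radius r_b = r_p·cos α = 50.112000·cos 20.406° = 46.967246
roll angle φ = 2.057° = 0.03590142 rad
x = r_b·(cos φ + φ·sin φ) = 46.967246·(0.99935561 + 0.03590142·0.03589371) = 46.997504
y = r_b·(sin φ − φ·cos φ) = 46.967246·(0.03589371 − 0.03590142·0.99935561) = 0.000724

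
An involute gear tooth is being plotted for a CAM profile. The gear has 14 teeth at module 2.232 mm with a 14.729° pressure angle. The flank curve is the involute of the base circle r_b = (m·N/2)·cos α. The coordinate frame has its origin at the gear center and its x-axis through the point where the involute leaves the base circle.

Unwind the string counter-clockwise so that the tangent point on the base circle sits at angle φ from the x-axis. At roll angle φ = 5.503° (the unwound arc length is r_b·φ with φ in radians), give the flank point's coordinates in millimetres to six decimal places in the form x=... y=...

x=15.180118 y=0.004459

pitch radius r_p = m·N/2 = 2.232·14/2 = 15.624000
base radius r_b = r_p·cos α = 15.624000·cos 14.729° = 15.110583
roll angle φ = 5.503° = 0.09604547 rad
x = r_b·(cos φ + φ·sin φ) = 15.110583·(0.99539118 + 0.09604547·0.09589787) = 15.180118
y = r_b·(sin φ − φ·cos φ) = 15.110583·(0.09589787 − 0.09604547·0.99539118) = 0.004459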